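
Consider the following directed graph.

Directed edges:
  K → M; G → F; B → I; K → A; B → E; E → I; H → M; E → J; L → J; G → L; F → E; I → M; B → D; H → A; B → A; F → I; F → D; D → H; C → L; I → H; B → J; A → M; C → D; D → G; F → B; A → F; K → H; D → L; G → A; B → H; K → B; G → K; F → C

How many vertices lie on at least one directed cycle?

10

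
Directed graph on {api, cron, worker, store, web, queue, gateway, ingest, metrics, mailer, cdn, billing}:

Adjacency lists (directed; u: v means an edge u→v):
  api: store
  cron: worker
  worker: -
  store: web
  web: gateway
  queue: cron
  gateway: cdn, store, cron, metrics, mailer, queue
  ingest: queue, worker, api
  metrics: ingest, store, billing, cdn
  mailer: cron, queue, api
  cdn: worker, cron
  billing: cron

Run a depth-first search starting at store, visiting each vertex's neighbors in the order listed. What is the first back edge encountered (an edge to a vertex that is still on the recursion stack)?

DFS from store (visiting each vertex's neighbors in the order listed); mark gray on enter, black on exit:
store gray
  web gray
    gateway gray
      cdn gray
        worker gray
        worker black
        cron gray
          cron→worker: worker black — skip
        cron black
      cdn black
      gateway→store: store is gray → back edge
First back edge: gateway → store.

gateway->store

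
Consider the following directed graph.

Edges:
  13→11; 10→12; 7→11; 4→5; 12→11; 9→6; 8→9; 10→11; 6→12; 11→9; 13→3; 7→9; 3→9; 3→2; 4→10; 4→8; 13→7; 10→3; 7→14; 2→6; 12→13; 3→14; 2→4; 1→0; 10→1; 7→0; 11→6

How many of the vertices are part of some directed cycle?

11

A vertex is on a directed cycle iff it belongs to a strongly connected component of size ≥ 2 (or has a self-loop).
The vertices on cycles are {2, 3, 4, 6, 7, 8, 9, 10, 11, 12, 13} — 11 in total.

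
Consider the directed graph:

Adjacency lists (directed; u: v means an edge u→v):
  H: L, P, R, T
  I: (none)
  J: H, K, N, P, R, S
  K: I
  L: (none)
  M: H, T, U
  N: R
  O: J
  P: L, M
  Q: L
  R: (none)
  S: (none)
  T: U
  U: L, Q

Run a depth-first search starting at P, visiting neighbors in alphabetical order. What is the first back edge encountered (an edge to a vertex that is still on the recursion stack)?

H→P

DFS from P (visiting neighbors in alphabetical order); mark gray on enter, black on exit:
P gray
  L gray
  L black
  M gray
    H gray
      H→L: L black — skip
      H→P: P is gray → back edge
First back edge: H → P.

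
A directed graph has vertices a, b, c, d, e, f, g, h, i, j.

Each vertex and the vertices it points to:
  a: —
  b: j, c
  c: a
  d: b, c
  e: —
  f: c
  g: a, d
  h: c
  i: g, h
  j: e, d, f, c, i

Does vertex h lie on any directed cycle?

h lies on a cycle iff there is a path from h back to itself.
Exploring from h, it never reaches itself; equivalently, its strongly connected component is a singleton.

No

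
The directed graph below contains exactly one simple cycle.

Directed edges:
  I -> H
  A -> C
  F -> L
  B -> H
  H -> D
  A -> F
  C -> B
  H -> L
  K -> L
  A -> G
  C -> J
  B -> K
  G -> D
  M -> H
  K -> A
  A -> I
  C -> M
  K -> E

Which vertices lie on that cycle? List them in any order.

DFS with gray/black marking from A:
A gray
  F gray
    L gray
    L black
  F black
  G gray
    D gray
    D black
  G black
  C gray
    J gray
    J black
    B gray
      K gray
        K→A: A is gray → back edge
Back edge closes the cycle A → C → B → K → A; its vertices are {A, B, C, K}.

A, B, C, K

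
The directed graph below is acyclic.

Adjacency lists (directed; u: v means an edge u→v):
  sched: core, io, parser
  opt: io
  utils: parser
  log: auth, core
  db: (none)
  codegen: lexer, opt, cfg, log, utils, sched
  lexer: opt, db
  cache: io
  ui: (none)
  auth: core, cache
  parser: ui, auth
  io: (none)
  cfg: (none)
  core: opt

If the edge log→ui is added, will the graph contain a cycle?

Adding log→ui creates a cycle iff ui can already reach log.
Explore from ui: no path reaches log. The graph stays acyclic.

No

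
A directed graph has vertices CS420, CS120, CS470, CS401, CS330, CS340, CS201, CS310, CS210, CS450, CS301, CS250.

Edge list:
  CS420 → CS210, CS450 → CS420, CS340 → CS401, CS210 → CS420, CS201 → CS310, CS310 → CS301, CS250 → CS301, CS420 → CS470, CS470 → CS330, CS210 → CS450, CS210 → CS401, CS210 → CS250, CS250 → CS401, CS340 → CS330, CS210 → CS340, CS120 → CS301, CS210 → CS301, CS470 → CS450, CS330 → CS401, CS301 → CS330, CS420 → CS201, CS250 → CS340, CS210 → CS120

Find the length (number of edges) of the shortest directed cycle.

For each vertex v, BFS finds the shortest path from v back to v.
The shortest such closed walk is CS420 → CS210 → CS420, length 2.

2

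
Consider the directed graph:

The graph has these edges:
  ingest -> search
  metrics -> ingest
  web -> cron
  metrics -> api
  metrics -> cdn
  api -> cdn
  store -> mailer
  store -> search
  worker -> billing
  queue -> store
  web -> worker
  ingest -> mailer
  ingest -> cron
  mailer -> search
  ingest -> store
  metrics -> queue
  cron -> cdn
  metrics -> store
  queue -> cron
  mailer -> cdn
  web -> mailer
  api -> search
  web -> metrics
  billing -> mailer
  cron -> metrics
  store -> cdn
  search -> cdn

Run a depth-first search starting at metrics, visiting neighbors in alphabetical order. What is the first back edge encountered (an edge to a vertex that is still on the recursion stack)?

DFS from metrics (visiting neighbors in alphabetical order); mark gray on enter, black on exit:
metrics gray
  api gray
    cdn gray
    cdn black
    search gray
      search→cdn: cdn black — skip
    search black
  api black
  metrics→cdn: cdn black — skip
  ingest gray
    cron gray
      cron→cdn: cdn black — skip
      cron→metrics: metrics is gray → back edge
First back edge: cron → metrics.

cron→metrics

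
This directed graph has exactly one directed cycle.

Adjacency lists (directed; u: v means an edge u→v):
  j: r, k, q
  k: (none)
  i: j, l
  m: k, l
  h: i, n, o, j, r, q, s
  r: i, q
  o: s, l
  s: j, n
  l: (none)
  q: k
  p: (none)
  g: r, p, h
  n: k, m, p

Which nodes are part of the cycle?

i, j, r

DFS with gray/black marking from r:
r gray
  i gray
    j gray
      j→r: r is gray → back edge
Back edge closes the cycle r → i → j → r; its vertices are {i, j, r}.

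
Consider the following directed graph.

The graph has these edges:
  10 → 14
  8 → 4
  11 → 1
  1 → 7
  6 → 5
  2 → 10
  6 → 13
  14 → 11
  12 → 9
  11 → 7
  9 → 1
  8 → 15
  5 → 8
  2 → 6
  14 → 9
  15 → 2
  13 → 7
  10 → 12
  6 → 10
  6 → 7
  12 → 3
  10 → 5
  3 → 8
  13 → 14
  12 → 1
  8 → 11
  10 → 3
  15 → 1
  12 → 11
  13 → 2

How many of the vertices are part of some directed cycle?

A vertex is on a directed cycle iff it belongs to a strongly connected component of size ≥ 2 (or has a self-loop).
The vertices on cycles are {2, 3, 5, 6, 8, 10, 12, 13, 15} — 9 in total.

9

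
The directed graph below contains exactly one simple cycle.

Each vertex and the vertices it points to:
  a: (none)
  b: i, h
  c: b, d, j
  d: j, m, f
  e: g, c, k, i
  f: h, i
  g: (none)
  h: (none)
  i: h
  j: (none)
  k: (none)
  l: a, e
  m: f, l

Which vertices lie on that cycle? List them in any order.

DFS with gray/black marking from c:
c gray
  b gray
    i gray
      h gray
      h black
    i black
    b→h: h black — skip
  b black
  d gray
    j gray
    j black
    m gray
      f gray
        f→h: h black — skip
        f→i: i black — skip
      f black
      l gray
        a gray
        a black
        e gray
          g gray
          g black
          e→c: c is gray → back edge
Back edge closes the cycle c → d → m → l → e → c; its vertices are {c, d, e, l, m}.

c, d, e, l, m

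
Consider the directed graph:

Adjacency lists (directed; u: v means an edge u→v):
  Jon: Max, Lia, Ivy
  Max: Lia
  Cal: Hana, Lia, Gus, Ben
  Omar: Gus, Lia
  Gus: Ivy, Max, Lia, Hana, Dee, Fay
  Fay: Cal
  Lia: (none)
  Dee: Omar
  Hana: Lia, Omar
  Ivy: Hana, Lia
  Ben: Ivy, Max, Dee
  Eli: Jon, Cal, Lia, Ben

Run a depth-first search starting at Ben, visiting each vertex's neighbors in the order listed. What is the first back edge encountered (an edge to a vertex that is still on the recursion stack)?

DFS from Ben (visiting each vertex's neighbors in the order listed); mark gray on enter, black on exit:
Ben gray
  Ivy gray
    Hana gray
      Lia gray
      Lia black
      Omar gray
        Gus gray
          Gus→Ivy: Ivy is gray → back edge
First back edge: Gus → Ivy.

Gus→Ivy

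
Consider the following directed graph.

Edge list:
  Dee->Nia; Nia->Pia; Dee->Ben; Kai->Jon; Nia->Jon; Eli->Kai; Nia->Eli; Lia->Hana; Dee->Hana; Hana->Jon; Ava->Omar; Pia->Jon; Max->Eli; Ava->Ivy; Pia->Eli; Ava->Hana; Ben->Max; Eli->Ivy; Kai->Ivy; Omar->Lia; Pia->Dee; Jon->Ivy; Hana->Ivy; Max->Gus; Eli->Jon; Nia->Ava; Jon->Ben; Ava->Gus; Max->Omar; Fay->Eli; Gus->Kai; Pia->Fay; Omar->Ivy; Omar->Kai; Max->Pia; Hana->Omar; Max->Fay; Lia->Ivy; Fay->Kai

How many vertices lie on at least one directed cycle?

A vertex is on a directed cycle iff it belongs to a strongly connected component of size ≥ 2 (or has a self-loop).
The vertices on cycles are {Ava, Ben, Dee, Eli, Fay, Gus, Jon, Kai, Lia, Max, Nia, Pia, Hana, Omar} — 14 in total.

14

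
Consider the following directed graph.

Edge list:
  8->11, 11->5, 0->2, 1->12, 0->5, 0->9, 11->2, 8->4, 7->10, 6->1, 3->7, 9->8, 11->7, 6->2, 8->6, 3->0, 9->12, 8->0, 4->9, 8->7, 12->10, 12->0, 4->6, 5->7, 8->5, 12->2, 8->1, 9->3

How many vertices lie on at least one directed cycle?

8

A vertex is on a directed cycle iff it belongs to a strongly connected component of size ≥ 2 (or has a self-loop).
The vertices on cycles are {0, 1, 3, 4, 6, 8, 9, 12} — 8 in total.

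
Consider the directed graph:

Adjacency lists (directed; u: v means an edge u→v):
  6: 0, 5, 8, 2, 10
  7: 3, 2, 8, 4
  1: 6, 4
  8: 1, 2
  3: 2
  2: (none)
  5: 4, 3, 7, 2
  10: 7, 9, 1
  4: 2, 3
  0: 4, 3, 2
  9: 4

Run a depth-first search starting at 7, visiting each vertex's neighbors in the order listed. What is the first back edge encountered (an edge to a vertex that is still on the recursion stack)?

DFS from 7 (visiting each vertex's neighbors in the order listed); mark gray on enter, black on exit:
7 gray
  3 gray
    2 gray
    2 black
  3 black
  7→2: 2 black — skip
  8 gray
    1 gray
      6 gray
        0 gray
          4 gray
            4→2: 2 black — skip
            4→3: 3 black — skip
          4 black
          0→3: 3 black — skip
          0→2: 2 black — skip
        0 black
        5 gray
          5→4: 4 black — skip
          5→3: 3 black — skip
          5→7: 7 is gray → back edge
First back edge: 5 → 7.

5->7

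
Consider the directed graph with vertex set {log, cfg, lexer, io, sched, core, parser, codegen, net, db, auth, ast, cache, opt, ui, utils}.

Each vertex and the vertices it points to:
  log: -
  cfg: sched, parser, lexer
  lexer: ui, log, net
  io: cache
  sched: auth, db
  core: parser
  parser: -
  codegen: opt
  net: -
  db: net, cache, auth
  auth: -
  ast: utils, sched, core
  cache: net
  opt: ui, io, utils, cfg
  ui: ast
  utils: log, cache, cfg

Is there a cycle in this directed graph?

DFS with white/gray/black marking, starting from opt:
opt gray
  ui gray
    ast gray
      utils gray
        log gray
        log black
        cache gray
          net gray
          net black
        cache black
        cfg gray
          sched gray
            auth gray
            auth black
            db gray
              db→net: net black — skip
              db→cache: cache black — skip
              db→auth: auth black — skip
            db black
          sched black
          parser gray
          parser black
          lexer gray
            lexer→ui: ui is gray → back edge
Back edge found, so a cycle exists: ui → ast → utils → cfg → lexer → ui.

Yes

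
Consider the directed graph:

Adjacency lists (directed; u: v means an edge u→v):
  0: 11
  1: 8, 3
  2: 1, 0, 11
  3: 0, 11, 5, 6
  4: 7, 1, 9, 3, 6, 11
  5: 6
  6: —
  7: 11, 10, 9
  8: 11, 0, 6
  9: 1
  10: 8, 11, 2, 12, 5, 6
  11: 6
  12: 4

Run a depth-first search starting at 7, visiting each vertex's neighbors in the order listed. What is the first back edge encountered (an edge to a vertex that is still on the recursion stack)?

DFS from 7 (visiting each vertex's neighbors in the order listed); mark gray on enter, black on exit:
7 gray
  11 gray
    6 gray
    6 black
  11 black
  10 gray
    8 gray
      8→11: 11 black — skip
      0 gray
        0→11: 11 black — skip
      0 black
      8→6: 6 black — skip
    8 black
    10→11: 11 black — skip
    2 gray
      1 gray
        1→8: 8 black — skip
        3 gray
          3→0: 0 black — skip
          3→11: 11 black — skip
          5 gray
            5→6: 6 black — skip
          5 black
          3→6: 6 black — skip
        3 black
      1 black
      2→0: 0 black — skip
      2→11: 11 black — skip
    2 black
    12 gray
      4 gray
        4→7: 7 is gray → back edge
First back edge: 4 → 7.

4→7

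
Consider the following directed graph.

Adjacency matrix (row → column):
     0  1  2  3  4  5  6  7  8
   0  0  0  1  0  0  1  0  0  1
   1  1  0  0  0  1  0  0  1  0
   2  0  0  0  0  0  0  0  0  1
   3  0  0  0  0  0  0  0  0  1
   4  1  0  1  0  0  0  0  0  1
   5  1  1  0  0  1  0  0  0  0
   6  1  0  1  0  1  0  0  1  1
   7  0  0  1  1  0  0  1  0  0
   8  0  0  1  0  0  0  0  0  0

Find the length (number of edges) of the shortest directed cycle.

For each vertex v, BFS finds the shortest path from v back to v.
The shortest such closed walk is 5 → 0 → 5, length 2.

2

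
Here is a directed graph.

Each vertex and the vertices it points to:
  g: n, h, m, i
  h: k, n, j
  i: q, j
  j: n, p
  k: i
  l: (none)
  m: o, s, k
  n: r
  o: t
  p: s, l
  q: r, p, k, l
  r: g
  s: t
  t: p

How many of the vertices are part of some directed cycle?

12

A vertex is on a directed cycle iff it belongs to a strongly connected component of size ≥ 2 (or has a self-loop).
The vertices on cycles are {g, h, i, j, k, m, n, p, q, r, s, t} — 12 in total.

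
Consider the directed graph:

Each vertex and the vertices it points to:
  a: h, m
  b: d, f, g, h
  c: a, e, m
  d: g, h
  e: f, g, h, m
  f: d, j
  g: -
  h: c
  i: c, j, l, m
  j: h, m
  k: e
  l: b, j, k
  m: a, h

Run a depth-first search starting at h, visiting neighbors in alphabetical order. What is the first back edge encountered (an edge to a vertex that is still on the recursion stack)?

a→h

DFS from h (visiting neighbors in alphabetical order); mark gray on enter, black on exit:
h gray
  c gray
    a gray
      a→h: h is gray → back edge
First back edge: a → h.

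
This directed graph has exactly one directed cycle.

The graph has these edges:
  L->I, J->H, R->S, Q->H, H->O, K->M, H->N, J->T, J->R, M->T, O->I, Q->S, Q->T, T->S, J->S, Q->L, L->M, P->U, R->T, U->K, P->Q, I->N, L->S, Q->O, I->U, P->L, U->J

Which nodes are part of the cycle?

H, I, J, O, U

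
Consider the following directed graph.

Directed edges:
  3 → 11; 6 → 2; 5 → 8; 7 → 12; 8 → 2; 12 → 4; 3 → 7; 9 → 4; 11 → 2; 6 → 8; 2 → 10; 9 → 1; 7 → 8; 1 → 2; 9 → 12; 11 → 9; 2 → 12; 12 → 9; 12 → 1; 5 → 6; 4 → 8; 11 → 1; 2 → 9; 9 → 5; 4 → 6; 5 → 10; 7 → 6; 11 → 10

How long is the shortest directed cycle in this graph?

For each vertex v, BFS finds the shortest path from v back to v.
The shortest such closed walk is 9 → 12 → 9, length 2.

2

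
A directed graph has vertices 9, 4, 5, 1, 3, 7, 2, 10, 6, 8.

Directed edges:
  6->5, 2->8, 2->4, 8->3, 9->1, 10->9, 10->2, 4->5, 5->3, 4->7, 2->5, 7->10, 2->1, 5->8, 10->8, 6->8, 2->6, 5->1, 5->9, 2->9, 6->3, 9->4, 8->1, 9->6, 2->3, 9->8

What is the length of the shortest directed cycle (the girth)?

For each vertex v, BFS finds the shortest path from v back to v.
The shortest such closed walk is 4 → 5 → 9 → 4, length 3.

3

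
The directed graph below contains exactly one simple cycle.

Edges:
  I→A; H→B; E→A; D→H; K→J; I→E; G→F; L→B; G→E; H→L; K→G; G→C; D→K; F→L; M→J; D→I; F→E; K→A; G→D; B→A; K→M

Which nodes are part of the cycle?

D, G, K

DFS with gray/black marking from G:
G gray
  C gray
  C black
  D gray
    I gray
      A gray
      A black
      E gray
        E→A: A black — skip
      E black
    I black
    H gray
      L gray
        B gray
          B→A: A black — skip
        B black
      L black
      H→B: B black — skip
    H black
    K gray
      M gray
        J gray
        J black
      M black
      K→A: A black — skip
      K→G: G is gray → back edge
Back edge closes the cycle G → D → K → G; its vertices are {D, G, K}.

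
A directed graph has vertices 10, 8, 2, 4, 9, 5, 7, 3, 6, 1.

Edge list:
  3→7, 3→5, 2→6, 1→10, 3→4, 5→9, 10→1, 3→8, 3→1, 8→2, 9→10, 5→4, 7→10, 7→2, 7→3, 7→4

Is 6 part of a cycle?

6 lies on a cycle iff there is a path from 6 back to itself.
Exploring from 6, it never reaches itself; equivalently, its strongly connected component is a singleton.

No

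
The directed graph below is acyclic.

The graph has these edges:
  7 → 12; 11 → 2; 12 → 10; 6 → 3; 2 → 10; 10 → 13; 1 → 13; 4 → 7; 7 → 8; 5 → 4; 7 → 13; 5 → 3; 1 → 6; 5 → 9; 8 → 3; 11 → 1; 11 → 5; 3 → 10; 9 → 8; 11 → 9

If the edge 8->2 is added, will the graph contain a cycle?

Adding 8→2 creates a cycle iff 2 can already reach 8.
Explore from 2: no path reaches 8. The graph stays acyclic.

No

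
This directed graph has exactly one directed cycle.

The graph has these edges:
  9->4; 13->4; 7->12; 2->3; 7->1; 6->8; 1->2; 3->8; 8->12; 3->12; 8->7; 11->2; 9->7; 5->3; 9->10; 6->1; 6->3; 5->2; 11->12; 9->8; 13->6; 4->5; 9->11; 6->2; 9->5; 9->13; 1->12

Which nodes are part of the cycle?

1, 2, 3, 7, 8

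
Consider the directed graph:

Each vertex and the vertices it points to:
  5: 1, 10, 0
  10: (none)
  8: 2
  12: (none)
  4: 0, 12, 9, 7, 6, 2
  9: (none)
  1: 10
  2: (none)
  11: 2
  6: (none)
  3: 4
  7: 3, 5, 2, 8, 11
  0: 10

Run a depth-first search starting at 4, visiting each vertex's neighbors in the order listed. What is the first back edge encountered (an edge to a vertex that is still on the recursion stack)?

3→4

DFS from 4 (visiting each vertex's neighbors in the order listed); mark gray on enter, black on exit:
4 gray
  0 gray
    10 gray
    10 black
  0 black
  12 gray
  12 black
  9 gray
  9 black
  7 gray
    3 gray
      3→4: 4 is gray → back edge
First back edge: 3 → 4.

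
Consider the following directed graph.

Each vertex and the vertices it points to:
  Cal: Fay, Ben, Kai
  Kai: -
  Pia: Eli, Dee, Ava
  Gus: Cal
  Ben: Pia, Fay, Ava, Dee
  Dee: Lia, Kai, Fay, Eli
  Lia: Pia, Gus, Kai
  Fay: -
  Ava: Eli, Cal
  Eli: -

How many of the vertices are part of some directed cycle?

7

A vertex is on a directed cycle iff it belongs to a strongly connected component of size ≥ 2 (or has a self-loop).
The vertices on cycles are {Ava, Ben, Cal, Dee, Gus, Lia, Pia} — 7 in total.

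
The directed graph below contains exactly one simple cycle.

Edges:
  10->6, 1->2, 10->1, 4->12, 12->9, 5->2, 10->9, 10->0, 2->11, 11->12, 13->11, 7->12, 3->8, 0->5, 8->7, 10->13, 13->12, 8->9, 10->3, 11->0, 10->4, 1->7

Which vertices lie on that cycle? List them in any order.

DFS with gray/black marking from 0:
0 gray
  5 gray
    2 gray
      11 gray
        11→0: 0 is gray → back edge
Back edge closes the cycle 0 → 5 → 2 → 11 → 0; its vertices are {0, 2, 5, 11}.

0, 2, 5, 11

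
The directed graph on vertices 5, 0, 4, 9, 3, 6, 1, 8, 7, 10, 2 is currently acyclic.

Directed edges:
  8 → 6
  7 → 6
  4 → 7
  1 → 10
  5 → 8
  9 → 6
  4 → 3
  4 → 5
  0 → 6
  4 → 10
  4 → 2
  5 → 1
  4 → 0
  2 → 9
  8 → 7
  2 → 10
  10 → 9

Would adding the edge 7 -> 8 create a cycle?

Yes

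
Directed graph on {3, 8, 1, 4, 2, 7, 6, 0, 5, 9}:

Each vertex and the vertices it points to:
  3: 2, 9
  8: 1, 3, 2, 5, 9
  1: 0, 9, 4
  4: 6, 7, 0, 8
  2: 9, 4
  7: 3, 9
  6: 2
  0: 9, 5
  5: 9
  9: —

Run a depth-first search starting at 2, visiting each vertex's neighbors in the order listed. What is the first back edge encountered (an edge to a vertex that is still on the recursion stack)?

DFS from 2 (visiting each vertex's neighbors in the order listed); mark gray on enter, black on exit:
2 gray
  9 gray
  9 black
  4 gray
    6 gray
      6→2: 2 is gray → back edge
First back edge: 6 → 2.

6->2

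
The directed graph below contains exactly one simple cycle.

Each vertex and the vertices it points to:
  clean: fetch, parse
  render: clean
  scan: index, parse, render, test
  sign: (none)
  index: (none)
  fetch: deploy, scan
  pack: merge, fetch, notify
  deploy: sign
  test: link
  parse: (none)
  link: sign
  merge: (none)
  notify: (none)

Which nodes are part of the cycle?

DFS with gray/black marking from fetch:
fetch gray
  deploy gray
    sign gray
    sign black
  deploy black
  scan gray
    index gray
    index black
    parse gray
    parse black
    render gray
      clean gray
        clean→fetch: fetch is gray → back edge
Back edge closes the cycle fetch → scan → render → clean → fetch; its vertices are {scan, clean, fetch, render}.

scan, clean, fetch, render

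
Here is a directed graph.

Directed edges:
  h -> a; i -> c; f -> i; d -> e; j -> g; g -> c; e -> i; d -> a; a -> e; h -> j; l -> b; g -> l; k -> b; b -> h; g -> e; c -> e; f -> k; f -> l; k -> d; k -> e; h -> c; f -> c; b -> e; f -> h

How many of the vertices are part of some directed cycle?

A vertex is on a directed cycle iff it belongs to a strongly connected component of size ≥ 2 (or has a self-loop).
The vertices on cycles are {b, c, e, g, h, i, j, l} — 8 in total.

8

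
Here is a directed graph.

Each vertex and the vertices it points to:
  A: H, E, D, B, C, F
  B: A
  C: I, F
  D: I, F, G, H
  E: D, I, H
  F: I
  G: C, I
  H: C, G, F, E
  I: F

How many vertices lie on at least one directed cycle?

7

A vertex is on a directed cycle iff it belongs to a strongly connected component of size ≥ 2 (or has a self-loop).
The vertices on cycles are {A, B, D, E, F, H, I} — 7 in total.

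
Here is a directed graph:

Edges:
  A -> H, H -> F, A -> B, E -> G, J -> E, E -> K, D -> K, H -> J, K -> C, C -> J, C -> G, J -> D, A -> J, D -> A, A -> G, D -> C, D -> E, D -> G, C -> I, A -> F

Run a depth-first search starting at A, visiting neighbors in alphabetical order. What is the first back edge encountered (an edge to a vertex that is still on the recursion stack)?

D→A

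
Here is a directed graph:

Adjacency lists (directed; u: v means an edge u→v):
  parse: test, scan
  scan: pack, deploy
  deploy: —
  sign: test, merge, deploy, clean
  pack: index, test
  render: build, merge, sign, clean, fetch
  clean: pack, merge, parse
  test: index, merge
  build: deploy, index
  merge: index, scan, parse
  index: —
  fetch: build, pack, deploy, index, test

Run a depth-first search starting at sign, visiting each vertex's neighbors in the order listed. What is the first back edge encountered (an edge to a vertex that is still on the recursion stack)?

DFS from sign (visiting each vertex's neighbors in the order listed); mark gray on enter, black on exit:
sign gray
  test gray
    index gray
    index black
    merge gray
      merge→index: index black — skip
      scan gray
        pack gray
          pack→index: index black — skip
          pack→test: test is gray → back edge
First back edge: pack → test.

pack->test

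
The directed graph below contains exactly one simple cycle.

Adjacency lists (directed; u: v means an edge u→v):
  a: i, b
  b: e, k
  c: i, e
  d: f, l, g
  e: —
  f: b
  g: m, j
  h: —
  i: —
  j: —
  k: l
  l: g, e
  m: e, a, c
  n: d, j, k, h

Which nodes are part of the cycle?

DFS with gray/black marking from g:
g gray
  m gray
    e gray
    e black
    a gray
      i gray
      i black
      b gray
        b→e: e black — skip
        k gray
          l gray
            l→g: g is gray → back edge
Back edge closes the cycle g → m → a → b → k → l → g; its vertices are {a, b, g, k, l, m}.

a, b, g, k, l, m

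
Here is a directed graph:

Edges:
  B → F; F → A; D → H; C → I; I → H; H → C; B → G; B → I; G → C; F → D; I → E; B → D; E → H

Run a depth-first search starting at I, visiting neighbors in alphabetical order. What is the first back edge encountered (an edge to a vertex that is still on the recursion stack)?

C->I

DFS from I (visiting neighbors in alphabetical order); mark gray on enter, black on exit:
I gray
  E gray
    H gray
      C gray
        C→I: I is gray → back edge
First back edge: C → I.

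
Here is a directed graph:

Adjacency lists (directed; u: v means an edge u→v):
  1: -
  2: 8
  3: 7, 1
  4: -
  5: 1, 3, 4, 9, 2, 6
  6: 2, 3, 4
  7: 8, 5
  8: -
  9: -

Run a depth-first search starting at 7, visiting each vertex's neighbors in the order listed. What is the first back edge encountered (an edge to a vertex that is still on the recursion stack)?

3→7

DFS from 7 (visiting each vertex's neighbors in the order listed); mark gray on enter, black on exit:
7 gray
  8 gray
  8 black
  5 gray
    1 gray
    1 black
    3 gray
      3→7: 7 is gray → back edge
First back edge: 3 → 7.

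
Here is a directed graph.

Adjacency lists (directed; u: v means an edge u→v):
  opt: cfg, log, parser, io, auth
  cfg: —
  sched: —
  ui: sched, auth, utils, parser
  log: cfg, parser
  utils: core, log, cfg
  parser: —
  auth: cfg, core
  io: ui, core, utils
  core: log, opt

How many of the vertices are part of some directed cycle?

6

A vertex is on a directed cycle iff it belongs to a strongly connected component of size ≥ 2 (or has a self-loop).
The vertices on cycles are {io, ui, opt, auth, core, utils} — 6 in total.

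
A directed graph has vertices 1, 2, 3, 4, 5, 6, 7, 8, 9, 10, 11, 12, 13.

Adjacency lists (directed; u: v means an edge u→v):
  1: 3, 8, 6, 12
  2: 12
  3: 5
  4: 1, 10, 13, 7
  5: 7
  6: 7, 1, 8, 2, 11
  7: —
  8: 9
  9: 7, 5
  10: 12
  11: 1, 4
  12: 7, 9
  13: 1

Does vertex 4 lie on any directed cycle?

Yes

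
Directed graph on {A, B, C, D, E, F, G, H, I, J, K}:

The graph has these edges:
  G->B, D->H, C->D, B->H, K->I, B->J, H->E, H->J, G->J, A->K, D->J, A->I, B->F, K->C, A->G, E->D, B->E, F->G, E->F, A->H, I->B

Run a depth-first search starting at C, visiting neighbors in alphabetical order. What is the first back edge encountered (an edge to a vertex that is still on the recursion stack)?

E→D

DFS from C (visiting neighbors in alphabetical order); mark gray on enter, black on exit:
C gray
  D gray
    H gray
      E gray
        E→D: D is gray → back edge
First back edge: E → D.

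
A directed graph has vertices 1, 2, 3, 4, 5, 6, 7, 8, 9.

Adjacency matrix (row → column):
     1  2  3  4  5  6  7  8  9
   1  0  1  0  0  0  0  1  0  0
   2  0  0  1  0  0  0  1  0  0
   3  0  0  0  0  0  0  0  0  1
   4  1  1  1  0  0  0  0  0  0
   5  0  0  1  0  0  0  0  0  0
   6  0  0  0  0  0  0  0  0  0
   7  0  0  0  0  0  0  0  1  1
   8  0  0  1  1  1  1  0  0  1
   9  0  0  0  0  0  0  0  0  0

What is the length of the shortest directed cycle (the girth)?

4

For each vertex v, BFS finds the shortest path from v back to v.
The shortest such closed walk is 8 → 4 → 2 → 7 → 8, length 4.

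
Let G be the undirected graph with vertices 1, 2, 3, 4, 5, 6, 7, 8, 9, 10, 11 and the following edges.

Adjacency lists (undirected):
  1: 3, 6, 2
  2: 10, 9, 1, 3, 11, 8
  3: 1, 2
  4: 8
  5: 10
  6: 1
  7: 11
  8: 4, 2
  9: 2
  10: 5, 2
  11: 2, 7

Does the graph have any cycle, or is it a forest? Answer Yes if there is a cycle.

Yes

DFS, tracking each vertex's parent; an edge to a visited non-parent vertex closes a cycle.
Start from 10:
visit 10 (parent –)
  visit 5 (parent 10)
    5–10: parent, skip
  visit 2 (parent 10)
    2–10: parent, skip
    visit 9 (parent 2)
      9–2: parent, skip
    visit 1 (parent 2)
      visit 3 (parent 1)
        3–1: parent, skip
        3–2: 2 visited and ≠ parent → cycle
Cycle: 2 – 1 – 3 – 2.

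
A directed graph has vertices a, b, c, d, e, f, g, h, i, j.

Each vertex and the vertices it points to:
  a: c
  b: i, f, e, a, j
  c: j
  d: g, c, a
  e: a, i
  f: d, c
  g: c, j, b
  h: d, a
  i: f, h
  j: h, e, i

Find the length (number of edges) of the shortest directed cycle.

4

For each vertex v, BFS finds the shortest path from v back to v.
The shortest such closed walk is g → b → f → d → g, length 4.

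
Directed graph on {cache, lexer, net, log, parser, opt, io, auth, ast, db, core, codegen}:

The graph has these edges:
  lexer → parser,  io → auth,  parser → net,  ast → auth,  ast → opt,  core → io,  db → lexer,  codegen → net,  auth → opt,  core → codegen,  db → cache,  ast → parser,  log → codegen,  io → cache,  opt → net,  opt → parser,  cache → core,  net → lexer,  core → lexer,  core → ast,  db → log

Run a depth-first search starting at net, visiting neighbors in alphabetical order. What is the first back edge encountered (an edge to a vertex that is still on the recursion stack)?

parser->net

DFS from net (visiting neighbors in alphabetical order); mark gray on enter, black on exit:
net gray
  lexer gray
    parser gray
      parser→net: net is gray → back edge
First back edge: parser → net.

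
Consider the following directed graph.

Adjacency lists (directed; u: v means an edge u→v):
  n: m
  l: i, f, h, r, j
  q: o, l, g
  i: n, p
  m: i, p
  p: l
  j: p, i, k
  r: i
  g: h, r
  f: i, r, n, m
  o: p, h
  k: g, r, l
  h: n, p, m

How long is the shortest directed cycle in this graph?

For each vertex v, BFS finds the shortest path from v back to v.
The shortest such closed walk is l → i → p → l, length 3.

3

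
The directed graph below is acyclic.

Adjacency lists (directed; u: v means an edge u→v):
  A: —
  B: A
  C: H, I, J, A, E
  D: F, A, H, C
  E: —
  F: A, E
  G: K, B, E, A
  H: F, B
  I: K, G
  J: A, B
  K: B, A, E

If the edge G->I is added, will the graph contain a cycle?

Yes

Adding G→I creates a cycle iff I can already reach G.
Path from I: I → G.
So I → … → G → I is a cycle.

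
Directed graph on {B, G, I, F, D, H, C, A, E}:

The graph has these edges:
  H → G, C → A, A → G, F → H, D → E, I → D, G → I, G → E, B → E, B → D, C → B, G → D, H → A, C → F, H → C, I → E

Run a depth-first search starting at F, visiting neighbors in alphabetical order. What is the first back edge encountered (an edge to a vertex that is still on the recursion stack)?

C→F

DFS from F (visiting neighbors in alphabetical order); mark gray on enter, black on exit:
F gray
  H gray
    A gray
      G gray
        D gray
          E gray
          E black
        D black
        G→E: E black — skip
        I gray
          I→D: D black — skip
          I→E: E black — skip
        I black
      G black
    A black
    C gray
      C→A: A black — skip
      B gray
        B→D: D black — skip
        B→E: E black — skip
      B black
      C→F: F is gray → back edge
First back edge: C → F.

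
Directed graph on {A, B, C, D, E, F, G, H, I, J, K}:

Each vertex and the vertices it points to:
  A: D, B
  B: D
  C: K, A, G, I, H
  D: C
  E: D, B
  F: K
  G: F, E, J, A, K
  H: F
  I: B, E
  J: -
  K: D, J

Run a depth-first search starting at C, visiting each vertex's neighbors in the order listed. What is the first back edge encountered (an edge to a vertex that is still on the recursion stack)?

DFS from C (visiting each vertex's neighbors in the order listed); mark gray on enter, black on exit:
C gray
  K gray
    D gray
      D→C: C is gray → back edge
First back edge: D → C.

D->C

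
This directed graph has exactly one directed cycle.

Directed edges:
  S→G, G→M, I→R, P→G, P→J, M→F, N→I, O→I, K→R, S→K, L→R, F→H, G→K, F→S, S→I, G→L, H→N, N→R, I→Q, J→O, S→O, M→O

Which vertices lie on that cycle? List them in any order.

F, G, M, S

DFS with gray/black marking from G:
G gray
  K gray
    R gray
    R black
  K black
  M gray
    O gray
      I gray
        Q gray
        Q black
        I→R: R black — skip
      I black
    O black
    F gray
      S gray
        S→K: K black — skip
        S→O: O black — skip
        S→G: G is gray → back edge
Back edge closes the cycle G → M → F → S → G; its vertices are {F, G, M, S}.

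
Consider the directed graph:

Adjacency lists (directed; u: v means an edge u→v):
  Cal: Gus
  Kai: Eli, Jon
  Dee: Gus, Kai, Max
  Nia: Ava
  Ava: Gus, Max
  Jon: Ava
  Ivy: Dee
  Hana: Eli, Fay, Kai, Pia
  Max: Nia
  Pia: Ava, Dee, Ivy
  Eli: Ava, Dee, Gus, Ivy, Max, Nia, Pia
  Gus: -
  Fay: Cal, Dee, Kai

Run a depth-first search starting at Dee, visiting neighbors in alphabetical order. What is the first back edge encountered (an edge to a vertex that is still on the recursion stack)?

DFS from Dee (visiting neighbors in alphabetical order); mark gray on enter, black on exit:
Dee gray
  Gus gray
  Gus black
  Kai gray
    Eli gray
      Ava gray
        Ava→Gus: Gus black — skip
        Max gray
          Nia gray
            Nia→Ava: Ava is gray → back edge
First back edge: Nia → Ava.

Nia→Ava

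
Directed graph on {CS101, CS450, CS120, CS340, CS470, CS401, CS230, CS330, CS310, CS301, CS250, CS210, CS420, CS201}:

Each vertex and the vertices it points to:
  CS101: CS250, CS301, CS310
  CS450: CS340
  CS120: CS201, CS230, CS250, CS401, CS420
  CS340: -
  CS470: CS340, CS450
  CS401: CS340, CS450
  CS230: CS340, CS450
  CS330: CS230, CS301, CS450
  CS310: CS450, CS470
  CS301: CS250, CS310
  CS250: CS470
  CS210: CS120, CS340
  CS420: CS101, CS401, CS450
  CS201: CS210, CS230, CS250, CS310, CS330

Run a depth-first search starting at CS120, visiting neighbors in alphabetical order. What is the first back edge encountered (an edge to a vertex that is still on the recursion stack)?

CS210->CS120

DFS from CS120 (visiting neighbors in alphabetical order); mark gray on enter, black on exit:
CS120 gray
  CS201 gray
    CS210 gray
      CS210→CS120: CS120 is gray → back edge
First back edge: CS210 → CS120.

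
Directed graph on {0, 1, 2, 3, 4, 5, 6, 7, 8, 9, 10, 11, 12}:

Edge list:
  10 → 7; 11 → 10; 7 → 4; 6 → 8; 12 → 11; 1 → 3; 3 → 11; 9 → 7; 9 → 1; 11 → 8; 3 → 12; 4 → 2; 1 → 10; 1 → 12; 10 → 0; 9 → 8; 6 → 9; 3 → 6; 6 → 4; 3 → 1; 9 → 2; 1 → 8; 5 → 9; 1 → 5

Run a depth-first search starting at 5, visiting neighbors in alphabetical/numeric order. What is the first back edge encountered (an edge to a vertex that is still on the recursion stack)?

DFS from 5 (visiting neighbors in alphabetical/numeric order); mark gray on enter, black on exit:
5 gray
  9 gray
    1 gray
      3 gray
        3→1: 1 is gray → back edge
First back edge: 3 → 1.

3→1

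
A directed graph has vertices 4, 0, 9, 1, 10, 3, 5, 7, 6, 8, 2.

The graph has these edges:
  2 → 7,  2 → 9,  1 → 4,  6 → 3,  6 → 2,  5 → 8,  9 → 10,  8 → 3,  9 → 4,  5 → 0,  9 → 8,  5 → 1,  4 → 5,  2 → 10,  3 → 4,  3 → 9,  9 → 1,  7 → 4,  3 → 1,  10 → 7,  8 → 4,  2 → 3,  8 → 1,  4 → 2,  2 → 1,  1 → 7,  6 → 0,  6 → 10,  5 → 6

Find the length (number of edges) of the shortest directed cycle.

3

For each vertex v, BFS finds the shortest path from v back to v.
The shortest such closed walk is 5 → 1 → 4 → 5, length 3.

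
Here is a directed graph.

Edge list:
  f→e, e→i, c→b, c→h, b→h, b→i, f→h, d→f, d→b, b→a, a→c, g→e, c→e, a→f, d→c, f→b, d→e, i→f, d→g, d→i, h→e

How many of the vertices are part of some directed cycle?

7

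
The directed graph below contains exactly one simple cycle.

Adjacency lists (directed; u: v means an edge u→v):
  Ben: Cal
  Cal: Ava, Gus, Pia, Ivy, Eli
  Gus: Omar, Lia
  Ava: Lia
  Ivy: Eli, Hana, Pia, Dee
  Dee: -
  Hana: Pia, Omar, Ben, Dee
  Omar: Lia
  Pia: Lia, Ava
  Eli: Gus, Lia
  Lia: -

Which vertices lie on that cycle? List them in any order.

DFS with gray/black marking from Ben:
Ben gray
  Cal gray
    Ava gray
      Lia gray
      Lia black
    Ava black
    Gus gray
      Omar gray
        Omar→Lia: Lia black — skip
      Omar black
      Gus→Lia: Lia black — skip
    Gus black
    Pia gray
      Pia→Lia: Lia black — skip
      Pia→Ava: Ava black — skip
    Pia black
    Ivy gray
      Eli gray
        Eli→Gus: Gus black — skip
        Eli→Lia: Lia black — skip
      Eli black
      Hana gray
        Hana→Pia: Pia black — skip
        Hana→Omar: Omar black — skip
        Hana→Ben: Ben is gray → back edge
Back edge closes the cycle Ben → Cal → Ivy → Hana → Ben; its vertices are {Ben, Cal, Ivy, Hana}.

Ben, Cal, Ivy, Hana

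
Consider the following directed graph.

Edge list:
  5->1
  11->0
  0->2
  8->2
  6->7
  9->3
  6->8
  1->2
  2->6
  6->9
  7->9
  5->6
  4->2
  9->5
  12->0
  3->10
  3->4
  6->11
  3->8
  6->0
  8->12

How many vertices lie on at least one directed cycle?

12

A vertex is on a directed cycle iff it belongs to a strongly connected component of size ≥ 2 (or has a self-loop).
The vertices on cycles are {0, 1, 2, 3, 4, 5, 6, 7, 8, 9, 11, 12} — 12 in total.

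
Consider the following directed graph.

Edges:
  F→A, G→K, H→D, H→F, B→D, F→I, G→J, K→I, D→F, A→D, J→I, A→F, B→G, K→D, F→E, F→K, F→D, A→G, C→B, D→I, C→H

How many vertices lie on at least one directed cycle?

A vertex is on a directed cycle iff it belongs to a strongly connected component of size ≥ 2 (or has a self-loop).
The vertices on cycles are {A, D, F, G, K} — 5 in total.

5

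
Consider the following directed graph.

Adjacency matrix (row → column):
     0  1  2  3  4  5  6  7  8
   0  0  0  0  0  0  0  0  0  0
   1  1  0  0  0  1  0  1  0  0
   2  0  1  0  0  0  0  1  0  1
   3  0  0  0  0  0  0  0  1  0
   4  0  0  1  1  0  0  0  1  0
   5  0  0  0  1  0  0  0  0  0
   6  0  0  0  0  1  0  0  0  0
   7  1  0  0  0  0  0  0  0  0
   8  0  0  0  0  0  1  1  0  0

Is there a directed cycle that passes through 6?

6 is on a cycle iff 6 can reach itself via ≥1 edge.
6 → 4 → 2 → 6 — yes.

Yes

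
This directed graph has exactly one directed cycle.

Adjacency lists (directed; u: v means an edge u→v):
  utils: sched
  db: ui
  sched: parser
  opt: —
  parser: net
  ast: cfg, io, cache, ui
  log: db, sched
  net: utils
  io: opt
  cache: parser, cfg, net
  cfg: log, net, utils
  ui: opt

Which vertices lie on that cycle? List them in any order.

net, sched, utils, parser

DFS with gray/black marking from parser:
parser gray
  net gray
    utils gray
      sched gray
        sched→parser: parser is gray → back edge
Back edge closes the cycle parser → net → utils → sched → parser; its vertices are {net, sched, utils, parser}.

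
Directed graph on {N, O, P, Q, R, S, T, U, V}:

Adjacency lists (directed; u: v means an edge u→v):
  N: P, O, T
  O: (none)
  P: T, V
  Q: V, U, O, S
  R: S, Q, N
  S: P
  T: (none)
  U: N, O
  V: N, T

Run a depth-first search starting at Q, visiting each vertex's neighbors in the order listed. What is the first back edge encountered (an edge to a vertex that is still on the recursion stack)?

DFS from Q (visiting each vertex's neighbors in the order listed); mark gray on enter, black on exit:
Q gray
  V gray
    N gray
      P gray
        T gray
        T black
        P→V: V is gray → back edge
First back edge: P → V.

P→V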